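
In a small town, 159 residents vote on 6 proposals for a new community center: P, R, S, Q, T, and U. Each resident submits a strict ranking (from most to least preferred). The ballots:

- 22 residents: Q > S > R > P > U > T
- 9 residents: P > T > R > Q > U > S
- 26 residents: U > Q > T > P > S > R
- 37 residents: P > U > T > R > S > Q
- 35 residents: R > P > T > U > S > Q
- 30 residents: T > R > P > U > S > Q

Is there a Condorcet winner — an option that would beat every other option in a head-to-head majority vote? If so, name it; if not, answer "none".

none

Checking pairwise contests:
R beats P 87–72.
T beats R 102–57.
P beats S 137–22.
P beats Q 111–48.
P beats T 103–56.
P beats U 133–26.
Every option loses at least one head-to-head, so there is no Condorcet winner.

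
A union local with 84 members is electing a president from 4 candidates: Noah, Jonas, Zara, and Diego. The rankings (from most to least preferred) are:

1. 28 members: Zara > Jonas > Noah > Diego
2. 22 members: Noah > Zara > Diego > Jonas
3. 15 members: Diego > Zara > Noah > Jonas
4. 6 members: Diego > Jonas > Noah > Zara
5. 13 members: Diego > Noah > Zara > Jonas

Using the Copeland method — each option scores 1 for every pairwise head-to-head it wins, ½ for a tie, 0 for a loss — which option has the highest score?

Noah: beats Jonas and Diego; loses to Zara → score 2.
Jonas: loses to Noah, Zara, and Diego → score 0.
Zara: beats Noah, Jonas, and Diego → score 3.
Diego: beats Jonas; loses to Noah and Zara → score 1.
Zara has the best pairwise record.

Zara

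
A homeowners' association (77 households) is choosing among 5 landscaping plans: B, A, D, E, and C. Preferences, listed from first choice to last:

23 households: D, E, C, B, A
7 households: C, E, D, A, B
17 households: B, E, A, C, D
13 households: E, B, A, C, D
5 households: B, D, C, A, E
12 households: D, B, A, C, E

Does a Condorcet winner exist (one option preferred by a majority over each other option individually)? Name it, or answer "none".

D vs B: 42–35 for D.
D vs A: 47–30 for D.
D vs E: 40–37 for D.
D vs C: 40–37 for D.
D beats every other option head-to-head.

D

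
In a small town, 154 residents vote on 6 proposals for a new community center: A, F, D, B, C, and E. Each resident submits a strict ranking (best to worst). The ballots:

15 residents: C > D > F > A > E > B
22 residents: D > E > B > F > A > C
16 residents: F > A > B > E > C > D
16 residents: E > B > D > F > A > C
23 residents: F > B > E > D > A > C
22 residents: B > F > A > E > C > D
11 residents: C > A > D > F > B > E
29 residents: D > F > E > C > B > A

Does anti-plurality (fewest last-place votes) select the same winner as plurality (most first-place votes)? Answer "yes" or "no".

Anti-plurality — last-place votes: A 29, F 0, D 38, B 15, C 61, E 11. Winner: F.
Plurality — first-place votes: A 0, F 39, D 51, B 22, C 26, E 16. Winner: D.
The two methods disagree.

no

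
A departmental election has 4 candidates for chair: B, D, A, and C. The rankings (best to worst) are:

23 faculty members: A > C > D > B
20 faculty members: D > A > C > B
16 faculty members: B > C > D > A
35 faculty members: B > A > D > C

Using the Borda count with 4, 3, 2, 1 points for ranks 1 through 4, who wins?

A

B: 23·1 + 20·1 + 16·4 + 35·4 = 247
D: 23·2 + 20·4 + 16·2 + 35·2 = 228
A: 23·4 + 20·3 + 16·1 + 35·3 = 273
C: 23·3 + 20·2 + 16·3 + 35·1 = 192
A has the highest Borda score (273).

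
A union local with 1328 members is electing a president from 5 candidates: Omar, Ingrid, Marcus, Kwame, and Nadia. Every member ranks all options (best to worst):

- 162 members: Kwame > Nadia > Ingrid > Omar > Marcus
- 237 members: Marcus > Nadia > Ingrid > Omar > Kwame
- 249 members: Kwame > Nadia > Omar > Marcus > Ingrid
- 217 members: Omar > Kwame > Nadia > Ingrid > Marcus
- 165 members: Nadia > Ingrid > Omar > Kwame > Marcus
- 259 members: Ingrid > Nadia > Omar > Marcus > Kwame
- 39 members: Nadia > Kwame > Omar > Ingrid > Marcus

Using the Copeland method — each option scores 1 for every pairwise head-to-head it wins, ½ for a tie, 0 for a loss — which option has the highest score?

Nadia

Omar: beats Marcus and Kwame; loses to Ingrid and Nadia → score 2.
Ingrid: beats Omar and Marcus; loses to Kwame and Nadia → score 2.
Marcus: loses to Omar, Ingrid, Kwame, and Nadia → score 0.
Kwame: beats Ingrid and Marcus; loses to Omar and Nadia → score 2.
Nadia: beats Omar, Ingrid, Marcus, and Kwame → score 4.
Nadia has the best pairwise record.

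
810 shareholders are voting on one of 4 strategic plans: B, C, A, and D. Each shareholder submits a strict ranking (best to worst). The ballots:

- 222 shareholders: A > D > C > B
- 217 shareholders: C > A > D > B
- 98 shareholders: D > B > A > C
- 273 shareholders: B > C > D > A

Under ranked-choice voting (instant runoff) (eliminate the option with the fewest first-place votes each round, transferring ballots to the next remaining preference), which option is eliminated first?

Round 1: B 273, C 217, A 222, D 98. Eliminate D.

D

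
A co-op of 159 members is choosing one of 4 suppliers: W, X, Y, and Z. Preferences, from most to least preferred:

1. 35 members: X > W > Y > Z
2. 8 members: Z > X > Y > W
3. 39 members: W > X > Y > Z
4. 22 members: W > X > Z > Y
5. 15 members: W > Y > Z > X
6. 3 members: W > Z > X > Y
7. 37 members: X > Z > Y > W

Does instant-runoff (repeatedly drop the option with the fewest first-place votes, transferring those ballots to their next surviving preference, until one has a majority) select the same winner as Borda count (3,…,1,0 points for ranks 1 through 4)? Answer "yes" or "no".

yes

Instant-runoff — R1 W 79, X 72, Y 0, Z 8 (Y out); R2 W 79, X 72, Z 8 (Z out); R3 W 79, X 80 (X winner). Winner: X.
Borda — scores: W 307, X 357, Y 149, Z 141. Winner: X.
The two methods agree.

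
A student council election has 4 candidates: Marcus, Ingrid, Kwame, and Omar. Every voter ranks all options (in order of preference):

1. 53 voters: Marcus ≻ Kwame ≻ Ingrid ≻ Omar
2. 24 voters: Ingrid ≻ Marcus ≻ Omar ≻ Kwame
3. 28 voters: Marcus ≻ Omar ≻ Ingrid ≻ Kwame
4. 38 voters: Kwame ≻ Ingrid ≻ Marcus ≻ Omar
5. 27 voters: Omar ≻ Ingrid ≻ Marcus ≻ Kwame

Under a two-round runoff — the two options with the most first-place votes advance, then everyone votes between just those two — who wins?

Round 1 first-place votes: Marcus 81, Ingrid 24, Kwame 38, Omar 27.
Marcus and Kwame advance.
Runoff: Marcus is preferred to Kwame by 132 voters; Kwame by 38.
Marcus wins the runoff.

Marcus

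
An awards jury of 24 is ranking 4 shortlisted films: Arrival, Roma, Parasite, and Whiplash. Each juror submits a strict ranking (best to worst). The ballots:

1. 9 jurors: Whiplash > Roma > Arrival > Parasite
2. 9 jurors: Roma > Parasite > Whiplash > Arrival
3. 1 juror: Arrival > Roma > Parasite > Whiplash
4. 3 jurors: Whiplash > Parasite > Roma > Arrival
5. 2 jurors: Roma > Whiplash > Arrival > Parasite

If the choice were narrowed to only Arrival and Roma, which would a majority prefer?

Voters preferring Arrival to Roma: 1; preferring Roma to Arrival: 23.
Roma wins the head-to-head.

Roma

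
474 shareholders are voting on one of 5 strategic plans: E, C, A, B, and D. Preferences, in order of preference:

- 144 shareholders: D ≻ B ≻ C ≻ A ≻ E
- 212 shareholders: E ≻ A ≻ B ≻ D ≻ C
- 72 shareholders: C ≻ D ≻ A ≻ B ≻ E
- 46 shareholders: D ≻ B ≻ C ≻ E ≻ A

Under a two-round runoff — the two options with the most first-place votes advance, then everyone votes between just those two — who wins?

Round 1 first-place votes: E 212, C 72, A 0, B 0, D 190.
E and D advance.
Runoff: E is preferred to D by 212 voters; D by 262.
D wins the runoff.

D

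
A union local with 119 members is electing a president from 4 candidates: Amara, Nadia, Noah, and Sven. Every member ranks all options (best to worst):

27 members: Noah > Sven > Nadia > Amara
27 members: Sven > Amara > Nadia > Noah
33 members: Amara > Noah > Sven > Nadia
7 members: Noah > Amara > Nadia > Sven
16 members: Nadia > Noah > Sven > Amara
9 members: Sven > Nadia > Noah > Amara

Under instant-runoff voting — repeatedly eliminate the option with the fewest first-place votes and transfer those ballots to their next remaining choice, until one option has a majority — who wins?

Round 1: Amara 33, Nadia 16, Noah 34, Sven 36. Eliminate Nadia.
Round 2: Amara 33, Noah 50, Sven 36. Eliminate Amara.
Round 3: Noah 83, Sven 36. Noah has a majority.

Noah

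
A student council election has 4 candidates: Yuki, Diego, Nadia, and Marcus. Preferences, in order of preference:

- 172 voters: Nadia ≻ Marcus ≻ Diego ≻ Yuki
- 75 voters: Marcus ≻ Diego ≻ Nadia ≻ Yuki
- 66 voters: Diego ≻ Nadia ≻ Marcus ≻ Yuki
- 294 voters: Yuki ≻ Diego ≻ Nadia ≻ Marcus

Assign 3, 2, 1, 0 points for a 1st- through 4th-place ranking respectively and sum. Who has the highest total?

Yuki: 172·0 + 75·0 + 66·0 + 294·3 = 882
Diego: 172·1 + 75·2 + 66·3 + 294·2 = 1108
Nadia: 172·3 + 75·1 + 66·2 + 294·1 = 1017
Marcus: 172·2 + 75·3 + 66·1 + 294·0 = 635
Diego has the highest Borda score (1108).

Diego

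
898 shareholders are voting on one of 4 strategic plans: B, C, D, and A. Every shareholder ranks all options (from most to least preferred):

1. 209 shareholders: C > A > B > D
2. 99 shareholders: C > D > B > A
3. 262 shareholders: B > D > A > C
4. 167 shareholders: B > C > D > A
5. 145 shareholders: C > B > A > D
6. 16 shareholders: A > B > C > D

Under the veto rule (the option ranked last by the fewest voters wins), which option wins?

B

Last-place votes: B 0, C 262, D 370, A 266.
B is ranked last by the fewest voters, so B wins.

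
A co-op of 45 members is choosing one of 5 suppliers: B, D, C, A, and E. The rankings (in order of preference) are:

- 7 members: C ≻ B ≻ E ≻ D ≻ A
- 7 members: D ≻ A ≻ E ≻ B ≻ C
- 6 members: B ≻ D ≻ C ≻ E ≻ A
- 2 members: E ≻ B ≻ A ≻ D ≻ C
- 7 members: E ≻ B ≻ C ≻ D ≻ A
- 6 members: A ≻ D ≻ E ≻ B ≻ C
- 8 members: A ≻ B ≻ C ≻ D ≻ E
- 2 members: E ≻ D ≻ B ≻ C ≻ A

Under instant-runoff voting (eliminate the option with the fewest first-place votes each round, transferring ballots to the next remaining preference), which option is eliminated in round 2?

Round 1: B 6, D 7, C 7, A 14, E 11. Eliminate B.
Round 2: D 13, C 7, A 14, E 11. Eliminate C.

C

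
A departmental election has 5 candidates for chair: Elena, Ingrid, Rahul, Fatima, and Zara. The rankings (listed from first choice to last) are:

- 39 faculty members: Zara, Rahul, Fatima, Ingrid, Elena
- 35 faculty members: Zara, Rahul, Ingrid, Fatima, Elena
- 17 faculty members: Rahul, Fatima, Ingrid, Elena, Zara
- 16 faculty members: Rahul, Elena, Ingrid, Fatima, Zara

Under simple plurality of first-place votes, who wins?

First-place votes: Elena 0, Ingrid 0, Rahul 33, Fatima 0, Zara 74.
Zara has the most first-place votes.

Zara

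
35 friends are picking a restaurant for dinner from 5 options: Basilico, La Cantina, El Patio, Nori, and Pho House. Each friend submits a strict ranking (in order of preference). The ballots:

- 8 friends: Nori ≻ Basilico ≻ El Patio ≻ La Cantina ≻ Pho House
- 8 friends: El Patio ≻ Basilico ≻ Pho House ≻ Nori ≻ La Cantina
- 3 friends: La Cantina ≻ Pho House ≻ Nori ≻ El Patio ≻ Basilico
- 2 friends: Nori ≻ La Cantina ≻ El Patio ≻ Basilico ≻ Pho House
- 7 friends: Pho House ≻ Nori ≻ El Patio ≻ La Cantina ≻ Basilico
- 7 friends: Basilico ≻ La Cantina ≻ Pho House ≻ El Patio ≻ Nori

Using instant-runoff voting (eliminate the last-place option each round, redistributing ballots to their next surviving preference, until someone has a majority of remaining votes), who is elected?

Pho House

Round 1: Basilico 7, La Cantina 3, El Patio 8, Nori 10, Pho House 7. Eliminate La Cantina.
Round 2: Basilico 7, El Patio 8, Nori 10, Pho House 10. Eliminate Basilico.
Round 3: El Patio 8, Nori 10, Pho House 17. Eliminate El Patio.
Round 4: Nori 10, Pho House 25. Pho House has a majority.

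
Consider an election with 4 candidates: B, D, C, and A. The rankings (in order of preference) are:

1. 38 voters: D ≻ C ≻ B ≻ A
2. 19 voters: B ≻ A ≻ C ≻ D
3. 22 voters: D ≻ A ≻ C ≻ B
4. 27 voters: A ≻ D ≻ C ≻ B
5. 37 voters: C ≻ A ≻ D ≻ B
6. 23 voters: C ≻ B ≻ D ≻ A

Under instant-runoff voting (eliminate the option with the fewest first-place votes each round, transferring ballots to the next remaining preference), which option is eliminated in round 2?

A

Round 1: B 19, D 60, C 60, A 27. Eliminate B.
Round 2: D 60, C 60, A 46. Eliminate A.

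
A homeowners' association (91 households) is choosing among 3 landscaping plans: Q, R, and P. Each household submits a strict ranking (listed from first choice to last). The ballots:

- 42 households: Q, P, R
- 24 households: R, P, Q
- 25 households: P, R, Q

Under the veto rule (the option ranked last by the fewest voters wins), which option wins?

Last-place votes: Q 49, R 42, P 0.
P is ranked last by the fewest voters, so P wins.

P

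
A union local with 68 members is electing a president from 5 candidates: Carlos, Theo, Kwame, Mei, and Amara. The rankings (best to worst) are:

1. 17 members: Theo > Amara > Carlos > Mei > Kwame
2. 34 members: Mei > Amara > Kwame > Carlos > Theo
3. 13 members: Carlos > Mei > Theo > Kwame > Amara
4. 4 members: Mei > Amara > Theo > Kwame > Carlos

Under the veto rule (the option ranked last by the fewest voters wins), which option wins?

Mei

Last-place votes: Carlos 4, Theo 34, Kwame 17, Mei 0, Amara 13.
Mei is ranked last by the fewest voters, so Mei wins.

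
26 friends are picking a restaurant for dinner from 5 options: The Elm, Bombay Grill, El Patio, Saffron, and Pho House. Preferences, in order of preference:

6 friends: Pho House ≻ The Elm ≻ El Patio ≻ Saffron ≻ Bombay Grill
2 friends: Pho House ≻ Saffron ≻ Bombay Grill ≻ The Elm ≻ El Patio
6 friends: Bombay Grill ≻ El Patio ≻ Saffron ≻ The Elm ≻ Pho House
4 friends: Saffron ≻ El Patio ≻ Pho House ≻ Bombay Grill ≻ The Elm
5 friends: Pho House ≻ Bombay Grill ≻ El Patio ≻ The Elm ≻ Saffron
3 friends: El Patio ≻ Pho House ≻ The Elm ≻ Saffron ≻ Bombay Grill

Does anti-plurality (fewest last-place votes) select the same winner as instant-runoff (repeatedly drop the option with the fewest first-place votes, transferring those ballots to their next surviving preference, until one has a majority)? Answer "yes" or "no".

Anti-plurality — last-place votes: The Elm 4, Bombay Grill 9, El Patio 2, Saffron 5, Pho House 6. Winner: El Patio.
Instant-runoff — R1 The Elm 0, Bombay Grill 6, El Patio 3, Saffron 4, Pho House 13 (The Elm out); R2 Bombay Grill 6, El Patio 3, Saffron 4, Pho House 13 (El Patio out); R3 Bombay Grill 6, Saffron 4, Pho House 16 (Pho House winner). Winner: Pho House.
The two methods disagree.

no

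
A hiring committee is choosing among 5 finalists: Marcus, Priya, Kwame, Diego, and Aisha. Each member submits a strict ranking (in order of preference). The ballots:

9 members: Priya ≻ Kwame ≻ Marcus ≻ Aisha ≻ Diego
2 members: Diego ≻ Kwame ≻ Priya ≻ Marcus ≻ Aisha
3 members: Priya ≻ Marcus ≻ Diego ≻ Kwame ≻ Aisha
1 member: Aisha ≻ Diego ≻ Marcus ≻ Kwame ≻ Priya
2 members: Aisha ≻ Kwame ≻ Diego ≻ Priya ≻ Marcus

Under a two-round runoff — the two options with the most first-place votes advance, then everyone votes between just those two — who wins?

Priya

Round 1 first-place votes: Marcus 0, Priya 12, Kwame 0, Diego 2, Aisha 3.
Priya and Aisha advance.
Runoff: Priya is preferred to Aisha by 14 voters; Aisha by 3.
Priya wins the runoff.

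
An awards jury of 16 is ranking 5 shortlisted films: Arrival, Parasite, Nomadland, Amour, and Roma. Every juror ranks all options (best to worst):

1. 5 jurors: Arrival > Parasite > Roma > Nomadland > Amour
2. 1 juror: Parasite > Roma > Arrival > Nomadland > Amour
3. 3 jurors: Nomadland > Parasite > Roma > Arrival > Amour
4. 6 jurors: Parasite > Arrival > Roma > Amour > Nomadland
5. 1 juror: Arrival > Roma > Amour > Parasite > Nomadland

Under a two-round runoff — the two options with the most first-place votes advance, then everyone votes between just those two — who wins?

Round 1 first-place votes: Arrival 6, Parasite 7, Nomadland 3, Amour 0, Roma 0.
Parasite and Arrival advance.
Runoff: Parasite is preferred to Arrival by 10 voters; Arrival by 6.
Parasite wins the runoff.

Parasite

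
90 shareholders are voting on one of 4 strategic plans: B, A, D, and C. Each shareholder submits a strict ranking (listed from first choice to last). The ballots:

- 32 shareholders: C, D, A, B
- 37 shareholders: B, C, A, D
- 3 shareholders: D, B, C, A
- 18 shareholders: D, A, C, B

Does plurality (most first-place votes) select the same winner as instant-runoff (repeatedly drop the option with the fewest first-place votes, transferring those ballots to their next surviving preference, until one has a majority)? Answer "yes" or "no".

Plurality — first-place votes: B 37, A 0, D 21, C 32. Winner: B.
Instant-runoff — R1 B 37, A 0, D 21, C 32 (A out); R2 B 37, D 21, C 32 (D out); R3 B 40, C 50 (C winner). Winner: C.
The two methods disagree.

no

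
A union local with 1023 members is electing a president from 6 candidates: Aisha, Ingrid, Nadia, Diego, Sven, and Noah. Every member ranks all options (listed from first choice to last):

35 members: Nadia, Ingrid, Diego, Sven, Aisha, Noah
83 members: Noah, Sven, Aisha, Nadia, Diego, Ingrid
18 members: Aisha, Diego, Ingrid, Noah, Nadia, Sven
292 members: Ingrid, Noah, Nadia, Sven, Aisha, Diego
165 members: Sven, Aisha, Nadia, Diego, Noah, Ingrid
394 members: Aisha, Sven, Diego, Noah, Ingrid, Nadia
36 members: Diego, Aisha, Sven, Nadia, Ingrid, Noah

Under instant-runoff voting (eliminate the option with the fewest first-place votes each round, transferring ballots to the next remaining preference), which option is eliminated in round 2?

Round 1: Aisha 412, Ingrid 292, Nadia 35, Diego 36, Sven 165, Noah 83. Eliminate Nadia.
Round 2: Aisha 412, Ingrid 327, Diego 36, Sven 165, Noah 83. Eliminate Diego.

Diego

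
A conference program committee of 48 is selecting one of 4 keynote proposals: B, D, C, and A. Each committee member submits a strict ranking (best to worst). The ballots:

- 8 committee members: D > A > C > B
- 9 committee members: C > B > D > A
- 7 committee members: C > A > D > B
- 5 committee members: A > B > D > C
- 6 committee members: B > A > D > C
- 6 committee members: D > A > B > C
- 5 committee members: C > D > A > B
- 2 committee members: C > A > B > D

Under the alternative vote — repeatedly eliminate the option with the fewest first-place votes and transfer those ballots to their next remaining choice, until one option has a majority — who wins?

Round 1: B 6, D 14, C 23, A 5. Eliminate A.
Round 2: B 11, D 14, C 23. Eliminate B.
Round 3: D 25, C 23. D has a majority.

D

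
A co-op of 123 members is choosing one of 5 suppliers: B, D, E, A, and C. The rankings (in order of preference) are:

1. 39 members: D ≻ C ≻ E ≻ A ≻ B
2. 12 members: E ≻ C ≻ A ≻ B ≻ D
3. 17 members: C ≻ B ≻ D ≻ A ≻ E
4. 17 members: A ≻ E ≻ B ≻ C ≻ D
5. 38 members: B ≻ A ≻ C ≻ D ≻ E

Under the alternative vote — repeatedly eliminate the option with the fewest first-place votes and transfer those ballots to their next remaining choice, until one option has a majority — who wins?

Round 1: B 38, D 39, E 12, A 17, C 17. Eliminate E.
Round 2: B 38, D 39, A 17, C 29. Eliminate A.
Round 3: B 55, D 39, C 29. Eliminate C.
Round 4: B 84, D 39. B has a majority.

B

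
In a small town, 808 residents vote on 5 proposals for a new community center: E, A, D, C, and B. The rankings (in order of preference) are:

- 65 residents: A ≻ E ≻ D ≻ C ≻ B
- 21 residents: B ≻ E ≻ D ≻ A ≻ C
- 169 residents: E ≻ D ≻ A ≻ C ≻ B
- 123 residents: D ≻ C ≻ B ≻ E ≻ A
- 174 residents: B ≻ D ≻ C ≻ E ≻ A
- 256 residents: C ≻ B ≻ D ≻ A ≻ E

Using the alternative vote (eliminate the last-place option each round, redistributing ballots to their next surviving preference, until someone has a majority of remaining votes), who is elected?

C

Round 1: E 169, A 65, D 123, C 256, B 195. Eliminate A.
Round 2: E 234, D 123, C 256, B 195. Eliminate D.
Round 3: E 234, C 379, B 195. Eliminate B.
Round 4: E 255, C 553. C has a majority.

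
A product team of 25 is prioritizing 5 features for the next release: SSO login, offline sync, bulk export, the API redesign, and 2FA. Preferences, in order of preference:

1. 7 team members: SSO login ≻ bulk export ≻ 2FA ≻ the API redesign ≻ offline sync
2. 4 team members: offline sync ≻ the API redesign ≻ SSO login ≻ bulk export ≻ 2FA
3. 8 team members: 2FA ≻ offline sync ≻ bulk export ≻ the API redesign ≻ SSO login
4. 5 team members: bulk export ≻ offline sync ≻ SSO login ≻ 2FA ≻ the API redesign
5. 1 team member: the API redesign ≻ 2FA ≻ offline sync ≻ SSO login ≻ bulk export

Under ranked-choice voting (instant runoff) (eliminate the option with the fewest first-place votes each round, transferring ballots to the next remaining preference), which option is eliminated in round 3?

bulk export

Round 1: SSO login 7, offline sync 4, bulk export 5, the API redesign 1, 2FA 8. Eliminate the API redesign.
Round 2: SSO login 7, offline sync 4, bulk export 5, 2FA 9. Eliminate offline sync.
Round 3: SSO login 11, bulk export 5, 2FA 9. Eliminate bulk export.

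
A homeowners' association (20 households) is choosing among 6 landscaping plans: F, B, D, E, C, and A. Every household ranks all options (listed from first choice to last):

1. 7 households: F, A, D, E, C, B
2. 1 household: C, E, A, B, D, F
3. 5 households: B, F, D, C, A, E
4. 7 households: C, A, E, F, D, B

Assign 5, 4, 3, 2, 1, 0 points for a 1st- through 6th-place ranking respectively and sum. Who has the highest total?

F: 7·5 + 1·0 + 5·4 + 7·2 = 69
B: 7·0 + 1·2 + 5·5 + 7·0 = 27
D: 7·3 + 1·1 + 5·3 + 7·1 = 44
E: 7·2 + 1·4 + 5·0 + 7·3 = 39
C: 7·1 + 1·5 + 5·2 + 7·5 = 57
A: 7·4 + 1·3 + 5·1 + 7·4 = 64
F has the highest Borda score (69).

F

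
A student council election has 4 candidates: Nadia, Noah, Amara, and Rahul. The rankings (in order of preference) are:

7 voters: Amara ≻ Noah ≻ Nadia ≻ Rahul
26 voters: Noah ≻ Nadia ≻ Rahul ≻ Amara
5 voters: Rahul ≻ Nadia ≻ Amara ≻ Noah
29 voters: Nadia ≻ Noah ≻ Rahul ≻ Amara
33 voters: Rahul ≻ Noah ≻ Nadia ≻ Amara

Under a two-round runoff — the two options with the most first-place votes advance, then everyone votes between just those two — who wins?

Round 1 first-place votes: Nadia 29, Noah 26, Amara 7, Rahul 38.
Rahul and Nadia advance.
Runoff: Rahul is preferred to Nadia by 38 voters; Nadia by 62.
Nadia wins the runoff.

Nadia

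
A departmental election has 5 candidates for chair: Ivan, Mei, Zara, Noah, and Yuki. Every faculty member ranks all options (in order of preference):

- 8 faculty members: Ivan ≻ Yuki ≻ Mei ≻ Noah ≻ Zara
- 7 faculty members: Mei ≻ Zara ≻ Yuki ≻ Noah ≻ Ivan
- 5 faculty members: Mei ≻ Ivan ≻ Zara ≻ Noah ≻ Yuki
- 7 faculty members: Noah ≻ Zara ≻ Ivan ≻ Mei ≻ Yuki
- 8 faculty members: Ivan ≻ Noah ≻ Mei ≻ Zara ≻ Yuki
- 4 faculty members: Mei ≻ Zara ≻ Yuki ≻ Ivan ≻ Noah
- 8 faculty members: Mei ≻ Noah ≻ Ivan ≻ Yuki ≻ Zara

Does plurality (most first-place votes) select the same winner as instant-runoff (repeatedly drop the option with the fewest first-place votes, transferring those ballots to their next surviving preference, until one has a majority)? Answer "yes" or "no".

yes

Plurality — first-place votes: Ivan 16, Mei 24, Zara 0, Noah 7, Yuki 0. Winner: Mei.
Instant-runoff — R1 Ivan 16, Mei 24, Zara 0, Noah 7, Yuki 0 (Mei winner). Winner: Mei.
The two methods agree.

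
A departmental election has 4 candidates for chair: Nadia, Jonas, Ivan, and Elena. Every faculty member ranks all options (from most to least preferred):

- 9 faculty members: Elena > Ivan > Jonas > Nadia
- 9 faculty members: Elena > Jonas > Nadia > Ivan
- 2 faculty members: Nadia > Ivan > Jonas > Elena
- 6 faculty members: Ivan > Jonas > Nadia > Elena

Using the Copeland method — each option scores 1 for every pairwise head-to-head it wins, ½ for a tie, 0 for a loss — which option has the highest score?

Elena

Nadia: loses to Jonas, Ivan, and Elena → score 0.
Jonas: beats Nadia; loses to Ivan and Elena → score 1.
Ivan: beats Nadia and Jonas; loses to Elena → score 2.
Elena: beats Nadia, Jonas, and Ivan → score 3.
Elena has the best pairwise record.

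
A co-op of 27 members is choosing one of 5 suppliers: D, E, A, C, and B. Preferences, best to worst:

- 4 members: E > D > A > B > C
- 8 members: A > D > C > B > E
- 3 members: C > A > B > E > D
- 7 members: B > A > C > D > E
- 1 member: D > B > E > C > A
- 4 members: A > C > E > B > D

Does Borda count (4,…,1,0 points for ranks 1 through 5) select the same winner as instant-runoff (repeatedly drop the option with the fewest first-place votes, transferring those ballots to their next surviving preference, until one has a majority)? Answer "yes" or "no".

yes

Borda — scores: D 47, E 29, A 86, C 55, B 53. Winner: A.
Instant-runoff — R1 D 1, E 4, A 12, C 3, B 7 (D out); R2 E 4, A 12, C 3, B 8 (C out); R3 E 4, A 15, B 8 (A winner). Winner: A.
The two methods agree.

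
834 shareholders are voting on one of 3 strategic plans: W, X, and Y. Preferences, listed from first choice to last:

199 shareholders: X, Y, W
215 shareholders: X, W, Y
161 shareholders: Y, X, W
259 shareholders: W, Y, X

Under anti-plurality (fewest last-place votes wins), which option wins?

Last-place votes: W 360, X 259, Y 215.
Y is ranked last by the fewest voters, so Y wins.

Y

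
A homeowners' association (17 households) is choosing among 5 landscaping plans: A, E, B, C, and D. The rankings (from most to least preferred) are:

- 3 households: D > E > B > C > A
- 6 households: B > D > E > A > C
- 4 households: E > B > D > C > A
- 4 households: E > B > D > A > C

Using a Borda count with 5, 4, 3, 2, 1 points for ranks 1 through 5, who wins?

B

A: 3·1 + 6·2 + 4·1 + 4·2 = 27
E: 3·4 + 6·3 + 4·5 + 4·5 = 70
B: 3·3 + 6·5 + 4·4 + 4·4 = 71
C: 3·2 + 6·1 + 4·2 + 4·1 = 24
D: 3·5 + 6·4 + 4·3 + 4·3 = 63
B has the highest Borda score (71).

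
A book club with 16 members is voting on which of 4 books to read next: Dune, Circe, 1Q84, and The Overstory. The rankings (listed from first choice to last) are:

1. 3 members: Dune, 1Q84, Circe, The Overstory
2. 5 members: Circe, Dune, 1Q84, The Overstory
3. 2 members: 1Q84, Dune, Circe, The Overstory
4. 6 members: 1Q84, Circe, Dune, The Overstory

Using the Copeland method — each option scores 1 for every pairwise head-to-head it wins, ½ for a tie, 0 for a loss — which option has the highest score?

1Q84

Dune: beats The Overstory; ties 1Q84; loses to Circe → score 1.5.
Circe: beats Dune and The Overstory; loses to 1Q84 → score 2.
1Q84: beats Circe and The Overstory; ties Dune → score 2.5.
The Overstory: loses to Dune, Circe, and 1Q84 → score 0.
1Q84 has the best pairwise record.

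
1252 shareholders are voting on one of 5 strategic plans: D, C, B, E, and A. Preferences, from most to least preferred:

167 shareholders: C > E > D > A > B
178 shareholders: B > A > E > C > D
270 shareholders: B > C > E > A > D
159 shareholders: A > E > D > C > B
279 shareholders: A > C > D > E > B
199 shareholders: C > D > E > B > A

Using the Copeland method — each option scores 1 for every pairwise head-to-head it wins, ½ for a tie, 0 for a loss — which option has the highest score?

C

D: beats B; loses to C, E, and A → score 1.
C: beats D, B, E, and A → score 4.
B: beats A; loses to D, C, and E → score 1.
E: beats D, B, and A; loses to C → score 3.
A: beats D; loses to C, B, and E → score 1.
C has the best pairwise record.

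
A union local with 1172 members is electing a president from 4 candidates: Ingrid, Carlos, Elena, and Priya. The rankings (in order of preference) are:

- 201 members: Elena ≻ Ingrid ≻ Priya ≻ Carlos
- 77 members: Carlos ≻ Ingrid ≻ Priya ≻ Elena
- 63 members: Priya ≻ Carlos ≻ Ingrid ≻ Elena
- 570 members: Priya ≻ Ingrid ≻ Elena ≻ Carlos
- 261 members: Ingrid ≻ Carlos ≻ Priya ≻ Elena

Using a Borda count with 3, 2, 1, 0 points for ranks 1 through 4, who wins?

Ingrid

Ingrid: 201·2 + 77·2 + 63·1 + 570·2 + 261·3 = 2542
Carlos: 201·0 + 77·3 + 63·2 + 570·0 + 261·2 = 879
Elena: 201·3 + 77·0 + 63·0 + 570·1 + 261·0 = 1173
Priya: 201·1 + 77·1 + 63·3 + 570·3 + 261·1 = 2438
Ingrid has the highest Borda score (2542).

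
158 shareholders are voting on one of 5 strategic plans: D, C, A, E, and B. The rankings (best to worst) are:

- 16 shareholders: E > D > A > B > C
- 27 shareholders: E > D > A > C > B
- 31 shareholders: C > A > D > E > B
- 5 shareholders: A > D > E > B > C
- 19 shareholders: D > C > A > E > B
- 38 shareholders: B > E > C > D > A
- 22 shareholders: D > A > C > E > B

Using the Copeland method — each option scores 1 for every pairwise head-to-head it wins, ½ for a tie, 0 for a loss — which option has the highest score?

E

D: beats C, A, and B; loses to E → score 3.
C: beats A and B; loses to D and E → score 2.
A: beats B; loses to D, C, and E → score 1.
E: beats D, C, A, and B → score 4.
B: loses to D, C, A, and E → score 0.
E has the best pairwise record.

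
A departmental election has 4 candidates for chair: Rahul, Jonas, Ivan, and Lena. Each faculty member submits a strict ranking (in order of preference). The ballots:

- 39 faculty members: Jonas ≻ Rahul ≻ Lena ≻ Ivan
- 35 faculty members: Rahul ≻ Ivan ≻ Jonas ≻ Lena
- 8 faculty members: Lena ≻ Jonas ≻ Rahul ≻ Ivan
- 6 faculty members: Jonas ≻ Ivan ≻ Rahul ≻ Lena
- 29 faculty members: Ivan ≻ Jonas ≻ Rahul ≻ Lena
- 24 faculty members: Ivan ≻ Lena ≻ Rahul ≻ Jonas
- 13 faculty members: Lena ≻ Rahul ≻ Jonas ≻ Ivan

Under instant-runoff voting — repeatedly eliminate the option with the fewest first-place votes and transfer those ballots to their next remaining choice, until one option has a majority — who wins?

Ivan

Round 1: Rahul 35, Jonas 45, Ivan 53, Lena 21. Eliminate Lena.
Round 2: Rahul 48, Jonas 53, Ivan 53. Eliminate Rahul.
Round 3: Jonas 66, Ivan 88. Ivan has a majority.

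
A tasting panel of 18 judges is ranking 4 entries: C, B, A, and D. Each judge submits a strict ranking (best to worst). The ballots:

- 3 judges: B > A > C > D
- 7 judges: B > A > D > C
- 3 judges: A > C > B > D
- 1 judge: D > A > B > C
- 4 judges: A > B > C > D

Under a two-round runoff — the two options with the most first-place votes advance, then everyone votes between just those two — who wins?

B

Round 1 first-place votes: C 0, B 10, A 7, D 1.
B and A advance.
Runoff: B is preferred to A by 10 voters; A by 8.
B wins the runoff.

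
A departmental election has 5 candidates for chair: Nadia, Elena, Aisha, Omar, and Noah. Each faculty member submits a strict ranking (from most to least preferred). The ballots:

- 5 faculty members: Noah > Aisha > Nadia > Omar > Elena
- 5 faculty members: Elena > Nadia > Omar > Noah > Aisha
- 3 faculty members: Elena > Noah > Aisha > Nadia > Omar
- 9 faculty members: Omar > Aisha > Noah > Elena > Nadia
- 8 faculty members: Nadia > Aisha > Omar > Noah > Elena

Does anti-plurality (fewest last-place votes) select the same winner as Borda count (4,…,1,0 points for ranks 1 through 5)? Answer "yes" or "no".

no

Anti-plurality — last-place votes: Nadia 9, Elena 13, Aisha 5, Omar 3, Noah 0. Winner: Noah.
Borda — scores: Nadia 60, Elena 41, Aisha 72, Omar 67, Noah 60. Winner: Aisha.
The two methods disagree.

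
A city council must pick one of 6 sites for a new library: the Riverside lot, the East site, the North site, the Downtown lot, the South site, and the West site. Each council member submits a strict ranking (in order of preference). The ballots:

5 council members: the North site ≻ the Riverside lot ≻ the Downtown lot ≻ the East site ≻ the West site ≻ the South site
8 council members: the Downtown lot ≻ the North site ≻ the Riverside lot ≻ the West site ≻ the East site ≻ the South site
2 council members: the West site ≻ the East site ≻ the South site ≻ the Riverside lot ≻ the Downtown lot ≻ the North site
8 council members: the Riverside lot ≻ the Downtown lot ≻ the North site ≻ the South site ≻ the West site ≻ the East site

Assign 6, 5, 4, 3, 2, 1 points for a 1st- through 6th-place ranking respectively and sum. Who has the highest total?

the Riverside lot: 5·5 + 8·4 + 2·3 + 8·6 = 111
the East site: 5·3 + 8·2 + 2·5 + 8·1 = 49
the North site: 5·6 + 8·5 + 2·1 + 8·4 = 104
the Downtown lot: 5·4 + 8·6 + 2·2 + 8·5 = 112
the South site: 5·1 + 8·1 + 2·4 + 8·3 = 45
the West site: 5·2 + 8·3 + 2·6 + 8·2 = 62
the Downtown lot has the highest Borda score (112).

the Downtown lot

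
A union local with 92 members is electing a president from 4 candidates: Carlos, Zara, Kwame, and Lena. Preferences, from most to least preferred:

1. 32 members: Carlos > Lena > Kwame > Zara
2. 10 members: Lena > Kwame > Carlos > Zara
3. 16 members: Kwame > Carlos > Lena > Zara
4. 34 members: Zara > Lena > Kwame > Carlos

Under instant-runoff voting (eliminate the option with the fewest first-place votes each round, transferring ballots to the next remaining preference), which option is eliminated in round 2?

Kwame

Round 1: Carlos 32, Zara 34, Kwame 16, Lena 10. Eliminate Lena.
Round 2: Carlos 32, Zara 34, Kwame 26. Eliminate Kwame.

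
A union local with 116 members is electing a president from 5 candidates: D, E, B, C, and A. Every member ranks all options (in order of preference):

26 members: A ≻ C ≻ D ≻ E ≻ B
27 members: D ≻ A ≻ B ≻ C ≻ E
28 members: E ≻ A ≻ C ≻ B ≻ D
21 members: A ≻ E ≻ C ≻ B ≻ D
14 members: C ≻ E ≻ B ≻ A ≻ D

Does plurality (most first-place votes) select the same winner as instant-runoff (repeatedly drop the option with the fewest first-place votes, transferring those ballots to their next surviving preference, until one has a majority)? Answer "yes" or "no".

yes

Plurality — first-place votes: D 27, E 28, B 0, C 14, A 47. Winner: A.
Instant-runoff — R1 D 27, E 28, B 0, C 14, A 47 (B out); R2 D 27, E 28, C 14, A 47 (C out); R3 D 27, E 42, A 47 (D out); R4 E 42, A 74 (A winner). Winner: A.
The two methods agree.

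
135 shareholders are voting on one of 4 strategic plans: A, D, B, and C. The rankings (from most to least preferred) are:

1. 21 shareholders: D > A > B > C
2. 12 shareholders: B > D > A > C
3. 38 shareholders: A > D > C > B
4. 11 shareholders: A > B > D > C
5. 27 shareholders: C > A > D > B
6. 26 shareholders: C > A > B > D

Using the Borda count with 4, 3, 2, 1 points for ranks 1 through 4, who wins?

A: 21·3 + 12·2 + 38·4 + 11·4 + 27·3 + 26·3 = 442
D: 21·4 + 12·3 + 38·3 + 11·2 + 27·2 + 26·1 = 336
B: 21·2 + 12·4 + 38·1 + 11·3 + 27·1 + 26·2 = 240
C: 21·1 + 12·1 + 38·2 + 11·1 + 27·4 + 26·4 = 332
A has the highest Borda score (442).

A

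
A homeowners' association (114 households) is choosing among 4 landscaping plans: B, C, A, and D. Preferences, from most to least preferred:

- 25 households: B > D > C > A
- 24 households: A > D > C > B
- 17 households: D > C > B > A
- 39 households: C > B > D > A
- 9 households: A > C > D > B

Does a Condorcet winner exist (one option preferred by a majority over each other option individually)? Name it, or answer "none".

none

Checking pairwise contests:
C beats B 89–25.
D beats C 66–48.
B beats A 81–33.
B beats D 64–50.
Every option loses at least one head-to-head, so there is no Condorcet winner.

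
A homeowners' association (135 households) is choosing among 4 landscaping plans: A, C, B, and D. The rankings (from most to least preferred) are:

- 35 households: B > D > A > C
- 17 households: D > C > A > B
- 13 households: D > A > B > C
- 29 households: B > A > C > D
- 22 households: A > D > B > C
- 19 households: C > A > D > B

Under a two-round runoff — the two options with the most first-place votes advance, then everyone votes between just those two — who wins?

D

Round 1 first-place votes: A 22, C 19, B 64, D 30.
B and D advance.
Runoff: B is preferred to D by 64 voters; D by 71.
D wins the runoff.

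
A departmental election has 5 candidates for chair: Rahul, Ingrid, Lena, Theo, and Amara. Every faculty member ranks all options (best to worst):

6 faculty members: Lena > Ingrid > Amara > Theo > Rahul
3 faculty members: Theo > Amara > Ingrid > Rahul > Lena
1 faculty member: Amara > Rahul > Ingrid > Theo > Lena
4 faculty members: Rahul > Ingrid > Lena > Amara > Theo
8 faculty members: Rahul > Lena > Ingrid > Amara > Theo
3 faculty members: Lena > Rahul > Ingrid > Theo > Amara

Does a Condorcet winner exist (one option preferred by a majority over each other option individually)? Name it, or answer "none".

Rahul

Rahul vs Ingrid: 16–9 for Rahul.
Rahul vs Lena: 16–9 for Rahul.
Rahul vs Theo: 16–9 for Rahul.
Rahul vs Amara: 15–10 for Rahul.
Rahul beats every other option head-to-head.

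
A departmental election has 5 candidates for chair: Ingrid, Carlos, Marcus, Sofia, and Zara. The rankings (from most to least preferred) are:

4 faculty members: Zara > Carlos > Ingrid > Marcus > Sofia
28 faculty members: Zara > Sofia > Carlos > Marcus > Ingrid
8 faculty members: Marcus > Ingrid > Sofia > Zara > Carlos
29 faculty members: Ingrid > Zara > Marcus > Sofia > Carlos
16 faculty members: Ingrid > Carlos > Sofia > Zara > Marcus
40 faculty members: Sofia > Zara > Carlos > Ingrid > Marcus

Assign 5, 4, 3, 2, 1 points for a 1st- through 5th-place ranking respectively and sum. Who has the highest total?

Ingrid: 4·3 + 28·1 + 8·4 + 29·5 + 16·5 + 40·2 = 377
Carlos: 4·4 + 28·3 + 8·1 + 29·1 + 16·4 + 40·3 = 321
Marcus: 4·2 + 28·2 + 8·5 + 29·3 + 16·1 + 40·1 = 247
Sofia: 4·1 + 28·4 + 8·3 + 29·2 + 16·3 + 40·5 = 446
Zara: 4·5 + 28·5 + 8·2 + 29·4 + 16·2 + 40·4 = 484
Zara has the highest Borda score (484).

Zara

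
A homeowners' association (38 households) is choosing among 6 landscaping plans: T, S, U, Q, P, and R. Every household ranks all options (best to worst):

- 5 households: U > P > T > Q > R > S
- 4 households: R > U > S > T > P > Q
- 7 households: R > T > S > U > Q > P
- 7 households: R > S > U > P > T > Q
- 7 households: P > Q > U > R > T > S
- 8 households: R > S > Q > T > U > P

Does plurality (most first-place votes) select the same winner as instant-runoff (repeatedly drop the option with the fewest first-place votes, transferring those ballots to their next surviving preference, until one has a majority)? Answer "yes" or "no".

yes

Plurality — first-place votes: T 0, S 0, U 5, Q 0, P 7, R 26. Winner: R.
Instant-runoff — R1 T 0, S 0, U 5, Q 0, P 7, R 26 (R winner). Winner: R.
The two methods agree.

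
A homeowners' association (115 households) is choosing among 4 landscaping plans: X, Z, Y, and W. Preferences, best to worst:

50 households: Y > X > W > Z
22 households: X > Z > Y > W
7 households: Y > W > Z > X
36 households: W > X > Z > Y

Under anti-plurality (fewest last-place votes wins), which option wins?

X

Last-place votes: X 7, Z 50, Y 36, W 22.
X is ranked last by the fewest voters, so X wins.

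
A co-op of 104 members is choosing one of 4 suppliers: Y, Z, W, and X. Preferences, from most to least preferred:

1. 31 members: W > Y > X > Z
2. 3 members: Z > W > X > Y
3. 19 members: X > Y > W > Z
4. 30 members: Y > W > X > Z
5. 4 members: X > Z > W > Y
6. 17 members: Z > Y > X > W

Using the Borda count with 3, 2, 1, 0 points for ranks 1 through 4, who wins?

Y: 31·2 + 3·0 + 19·2 + 30·3 + 4·0 + 17·2 = 224
Z: 31·0 + 3·3 + 19·0 + 30·0 + 4·2 + 17·3 = 68
W: 31·3 + 3·2 + 19·1 + 30·2 + 4·1 + 17·0 = 182
X: 31·1 + 3·1 + 19·3 + 30·1 + 4·3 + 17·1 = 150
Y has the highest Borda score (224).

Y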